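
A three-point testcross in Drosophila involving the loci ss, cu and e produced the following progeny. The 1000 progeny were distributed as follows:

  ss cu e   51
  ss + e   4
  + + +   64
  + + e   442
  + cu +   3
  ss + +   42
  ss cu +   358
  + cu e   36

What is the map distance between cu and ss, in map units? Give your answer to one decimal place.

8.5 map units

The two most frequent reciprocal classes, + + e and ss cu +, are the parental types, so the F1 was + + e / ss cu +.
The two rarest classes, ss + e and + cu +, are the double crossovers. Comparing them with the parentals, only the ss allele has switched, so ss is the middle locus and the order is e – ss – cu.
Crossovers in the ss–cu interval produce the single-crossover classes + cu e and ss + + (36 + 42 = 78) plus the double crossovers (7).
RF(ss–cu) = (78 + 7) / 1000 = 85/1000 = 0.0850 → 8.5 map units.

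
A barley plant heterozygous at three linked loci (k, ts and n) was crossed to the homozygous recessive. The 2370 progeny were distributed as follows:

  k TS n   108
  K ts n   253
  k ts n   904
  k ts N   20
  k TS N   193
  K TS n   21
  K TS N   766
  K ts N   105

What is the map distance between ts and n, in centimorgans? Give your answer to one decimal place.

The two most frequent reciprocal classes, K TS N and k ts n, are the parental types, so the F1 was K TS N / k ts n.
The two rarest classes, K TS n and k ts N, are the double crossovers. Comparing them with the parentals, only the n allele has switched, so n is the middle locus and the order is ts – n – k.
Crossovers in the ts–n interval produce the single-crossover classes K ts N and k TS n (105 + 108 = 213) plus the double crossovers (41).
RF(ts–n) = (213 + 41) / 2370 = 254/2370 = 0.1072 → 10.7 centimorgans.

10.7 centimorgans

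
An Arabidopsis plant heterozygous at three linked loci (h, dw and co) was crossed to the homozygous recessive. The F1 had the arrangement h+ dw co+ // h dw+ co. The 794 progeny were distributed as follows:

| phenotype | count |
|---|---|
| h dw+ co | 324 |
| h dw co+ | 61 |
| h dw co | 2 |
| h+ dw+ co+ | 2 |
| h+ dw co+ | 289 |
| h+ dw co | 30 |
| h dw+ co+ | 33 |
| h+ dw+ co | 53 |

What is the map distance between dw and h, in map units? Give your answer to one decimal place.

The two rarest classes, h+ dw+ co+ and h dw co, are the double crossovers. Comparing them with the parentals, only the dw allele has switched, so dw is the middle locus and the order is h – dw – co.
Crossovers in the h–dw interval produce the single-crossover classes h dw co+ and h+ dw+ co (61 + 53 = 114) plus the double crossovers (4).
RF(h–dw) = (114 + 4) / 794 = 118/794 = 0.1486 → 14.9 map units.

14.9 map units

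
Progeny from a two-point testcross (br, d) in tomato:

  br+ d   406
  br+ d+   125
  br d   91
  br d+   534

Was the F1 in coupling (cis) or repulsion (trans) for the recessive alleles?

The two most frequent classes are br+ d (406) and br d+ (534); these are the parental (non-recombinant) types.
So the F1 carried br+ d on one chromosome and br d+ on the other — the recessive alleles are on opposite chromosomes (trans / repulsion).

trans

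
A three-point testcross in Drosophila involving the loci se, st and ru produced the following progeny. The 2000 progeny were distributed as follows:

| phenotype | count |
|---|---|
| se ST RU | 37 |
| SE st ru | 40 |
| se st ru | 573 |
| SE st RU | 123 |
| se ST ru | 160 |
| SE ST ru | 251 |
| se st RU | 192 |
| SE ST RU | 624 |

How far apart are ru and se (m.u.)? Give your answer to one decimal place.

The two most frequent reciprocal classes, se st ru and SE ST RU, are the parental types, so the F1 was se st ru / SE ST RU.
The two rarest classes, SE st ru and se ST RU, are the double crossovers. Comparing them with the parentals, only the se allele has switched, so se is the middle locus and the order is st – se – ru.
Crossovers in the se–ru interval produce the single-crossover classes se st RU and SE ST ru (192 + 251 = 443) plus the double crossovers (77).
RF(se–ru) = (443 + 77) / 2000 = 520/2000 = 0.2600 → 26.0 m.u.

26.0 m.u.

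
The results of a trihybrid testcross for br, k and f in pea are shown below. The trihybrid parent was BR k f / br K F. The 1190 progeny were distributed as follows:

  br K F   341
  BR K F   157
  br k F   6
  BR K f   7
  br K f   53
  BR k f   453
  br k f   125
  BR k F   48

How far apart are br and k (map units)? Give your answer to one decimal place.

The two rarest classes, BR K f and br k F, are the double crossovers. Comparing them with the parentals, only the k allele has switched, so k is the middle locus and the order is f – k – br.
Crossovers in the k–br interval produce the single-crossover classes br k f and BR K F (125 + 157 = 282) plus the double crossovers (13).
RF(k–br) = (282 + 13) / 1190 = 295/1190 = 0.2479 → 24.8 map units.

24.8 map units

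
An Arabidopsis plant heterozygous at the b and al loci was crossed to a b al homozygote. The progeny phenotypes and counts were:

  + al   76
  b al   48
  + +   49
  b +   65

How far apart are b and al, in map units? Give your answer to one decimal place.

40.8 map units

The two most frequent classes, + al (76) and b + (65), are the parental types, so the F1 was + al / b +.
The recombinant classes are + + and b al: 49 + 48 = 97.
Recombination frequency = 97/238 = 0.4076 ≈ 40.8%, i.e. 40.8 map units.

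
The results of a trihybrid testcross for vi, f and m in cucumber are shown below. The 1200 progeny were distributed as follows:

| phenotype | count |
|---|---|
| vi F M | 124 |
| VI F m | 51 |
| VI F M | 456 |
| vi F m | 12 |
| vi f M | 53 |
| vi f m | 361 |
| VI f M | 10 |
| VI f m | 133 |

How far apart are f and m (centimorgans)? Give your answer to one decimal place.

The two most frequent reciprocal classes, VI F M and vi f m, are the parental types, so the F1 was VI F M / vi f m.
The two rarest classes, VI f M and vi F m, are the double crossovers. Comparing them with the parentals, only the f allele has switched, so f is the middle locus and the order is vi – f – m.
Crossovers in the f–m interval produce the single-crossover classes VI F m and vi f M (51 + 53 = 104) plus the double crossovers (22).
RF(f–m) = (104 + 22) / 1200 = 126/1200 = 0.1050 → 10.5 centimorgans.

10.5 centimorgans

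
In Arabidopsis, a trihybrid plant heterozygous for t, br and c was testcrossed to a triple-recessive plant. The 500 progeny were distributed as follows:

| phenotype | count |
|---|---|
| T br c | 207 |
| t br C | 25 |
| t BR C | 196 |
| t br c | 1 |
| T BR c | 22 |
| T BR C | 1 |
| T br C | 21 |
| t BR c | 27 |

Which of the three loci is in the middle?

The two most frequent reciprocal classes, T br c and t BR C, are the parental types, so the F1 was T br c / t BR C.
The two rarest classes, t br c and T BR C, are the double crossovers. Comparing them with the parentals, only the t allele has switched, so t is the middle locus and the order is br – t – c.

t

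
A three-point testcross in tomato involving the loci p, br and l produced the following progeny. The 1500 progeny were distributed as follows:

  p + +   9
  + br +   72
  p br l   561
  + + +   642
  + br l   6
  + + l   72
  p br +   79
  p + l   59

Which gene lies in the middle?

The two most frequent reciprocal classes, p br l and + + +, are the parental types, so the F1 was p br l / + + +.
The two rarest classes, + br l and p + +, are the double crossovers. Comparing them with the parentals, only the p allele has switched, so p is the middle locus and the order is l – p – br.

p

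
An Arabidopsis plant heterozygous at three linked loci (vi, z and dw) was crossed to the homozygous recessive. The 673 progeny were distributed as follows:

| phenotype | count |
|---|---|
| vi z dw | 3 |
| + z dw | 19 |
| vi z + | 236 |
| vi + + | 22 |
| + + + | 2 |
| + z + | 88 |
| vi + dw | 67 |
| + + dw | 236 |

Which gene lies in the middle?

dw

The two most frequent reciprocal classes, + + dw and vi z +, are the parental types, so the F1 was + + dw / vi z +.
The two rarest classes, + + + and vi z dw, are the double crossovers. Comparing them with the parentals, only the dw allele has switched, so dw is the middle locus and the order is z – dw – vi.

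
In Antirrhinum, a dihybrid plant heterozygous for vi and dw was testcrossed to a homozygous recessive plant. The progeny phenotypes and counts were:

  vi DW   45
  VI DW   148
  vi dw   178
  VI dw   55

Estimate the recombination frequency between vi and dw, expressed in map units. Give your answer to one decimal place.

23.5 map units

The two most frequent classes, VI DW (148) and vi dw (178), are the parental types, so the F1 was VI DW / vi dw.
The recombinant classes are VI dw and vi DW: 55 + 45 = 100.
Recombination frequency = 100/426 = 0.2347 ≈ 23.5%, i.e. 23.5 map units.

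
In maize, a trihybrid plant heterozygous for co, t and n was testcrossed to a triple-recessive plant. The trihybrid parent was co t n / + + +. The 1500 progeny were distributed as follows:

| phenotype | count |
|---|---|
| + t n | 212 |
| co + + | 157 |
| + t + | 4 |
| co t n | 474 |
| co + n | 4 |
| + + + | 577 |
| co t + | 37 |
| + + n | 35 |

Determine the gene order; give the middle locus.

The two rarest classes, co + n and + t +, are the double crossovers. Comparing them with the parentals, only the t allele has switched, so t is the middle locus and the order is co – t – n.

t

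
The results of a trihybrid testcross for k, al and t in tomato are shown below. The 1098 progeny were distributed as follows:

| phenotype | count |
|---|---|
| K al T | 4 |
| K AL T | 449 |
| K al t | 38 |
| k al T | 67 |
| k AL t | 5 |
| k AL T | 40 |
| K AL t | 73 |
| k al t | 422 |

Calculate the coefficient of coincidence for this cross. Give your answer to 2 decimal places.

0.76

The two most frequent reciprocal classes, k al t and K AL T, are the parental types, so the F1 was k al t / K AL T.
The two rarest classes, k AL t and K al T, are the double crossovers. Comparing them with the parentals, only the al allele has switched, so al is the middle locus and the order is k – al – t.
k–al: (78 + 9)/1098 = 0.0792; al–t: (140 + 9)/1098 = 0.1357.
Expected DCO frequency = 0.0792 × 0.1357 ≈ 0.01075; observed = 9/1098 ≈ 0.00820.
Coefficient of coincidence = 0.00820/0.01075 ≈ 0.76.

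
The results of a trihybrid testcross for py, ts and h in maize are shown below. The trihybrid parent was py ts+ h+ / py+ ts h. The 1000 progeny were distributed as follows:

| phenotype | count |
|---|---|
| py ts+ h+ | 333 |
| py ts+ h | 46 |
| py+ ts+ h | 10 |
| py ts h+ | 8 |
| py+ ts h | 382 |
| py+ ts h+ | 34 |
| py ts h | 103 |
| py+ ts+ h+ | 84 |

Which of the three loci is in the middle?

ts

The two rarest classes, py ts h+ and py+ ts+ h, are the double crossovers. Comparing them with the parentals, only the ts allele has switched, so ts is the middle locus and the order is h – ts – py.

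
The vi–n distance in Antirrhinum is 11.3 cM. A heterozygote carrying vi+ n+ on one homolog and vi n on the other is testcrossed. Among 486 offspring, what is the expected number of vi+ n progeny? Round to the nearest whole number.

A map distance of 11.3 cM corresponds to a recombination frequency of 0.113.
The F1 is vi+ n+ / vi n, so vi+ n is a recombinant gamete class with expected frequency r/2 = 0.113/2 = 0.0565.
Expected number = 0.0565 × 486 = 27.46 ≈ 27.

27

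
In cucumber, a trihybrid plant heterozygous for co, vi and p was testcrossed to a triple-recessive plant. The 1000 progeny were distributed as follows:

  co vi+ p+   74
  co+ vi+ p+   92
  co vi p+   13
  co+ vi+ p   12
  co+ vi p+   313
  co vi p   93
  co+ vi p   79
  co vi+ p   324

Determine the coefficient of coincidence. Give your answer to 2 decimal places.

The two most frequent reciprocal classes, co+ vi p+ and co vi+ p, are the parental types, so the F1 was co+ vi p+ / co vi+ p.
The two rarest classes, co vi p+ and co+ vi+ p, are the double crossovers. Comparing them with the parentals, only the co allele has switched, so co is the middle locus and the order is vi – co – p.
vi–co: (185 + 25)/1000 = 0.2100; co–p: (153 + 25)/1000 = 0.1780.
Expected DCO frequency = 0.2100 × 0.1780 ≈ 0.03738; observed = 25/1000 ≈ 0.02500.
Coefficient of coincidence = 0.02500/0.03738 ≈ 0.67.

0.67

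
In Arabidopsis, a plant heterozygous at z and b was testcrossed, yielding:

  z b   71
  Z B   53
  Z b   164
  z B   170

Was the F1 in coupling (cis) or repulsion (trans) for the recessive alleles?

The two most frequent classes are Z b (164) and z B (170); these are the parental (non-recombinant) types.
So the F1 carried Z b on one chromosome and z B on the other — the recessive alleles are on opposite chromosomes (trans / repulsion).

trans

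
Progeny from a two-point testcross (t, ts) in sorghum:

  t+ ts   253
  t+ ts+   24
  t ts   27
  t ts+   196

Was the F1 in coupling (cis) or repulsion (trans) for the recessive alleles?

trans

The two most frequent classes are t+ ts (253) and t ts+ (196); these are the parental (non-recombinant) types.
So the F1 carried t+ ts on one chromosome and t ts+ on the other — the recessive alleles are on opposite chromosomes (trans / repulsion).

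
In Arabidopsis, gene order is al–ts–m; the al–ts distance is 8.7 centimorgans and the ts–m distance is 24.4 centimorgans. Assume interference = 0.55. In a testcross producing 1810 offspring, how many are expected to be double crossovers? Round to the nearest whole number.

Map distances give recombination frequencies of 0.087 and 0.244 for the two intervals.
With interference 0.55 (so coincidence = 0.45), expected double-crossover frequency = 0.087 × 0.244 × 0.45 = 0.00955.
Expected number = 0.00955 × 1810 = 17.29 ≈ 17.

17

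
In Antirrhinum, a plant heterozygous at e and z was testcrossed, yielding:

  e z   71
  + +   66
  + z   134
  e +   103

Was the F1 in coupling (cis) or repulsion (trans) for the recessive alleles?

The two most frequent classes are + z (134) and e + (103); these are the parental (non-recombinant) types.
So the F1 carried + z on one chromosome and e + on the other — the recessive alleles are on opposite chromosomes (trans / repulsion).

trans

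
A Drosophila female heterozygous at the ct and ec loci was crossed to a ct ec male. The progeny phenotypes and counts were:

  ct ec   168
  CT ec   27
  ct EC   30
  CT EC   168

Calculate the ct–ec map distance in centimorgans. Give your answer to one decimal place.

14.5 centimorgans

The two most frequent classes, CT EC (168) and ct ec (168), are the parental types, so the F1 was CT EC / ct ec.
The recombinant classes are CT ec and ct EC: 27 + 30 = 57.
Recombination frequency = 57/393 = 0.1450 ≈ 14.5%, i.e. 14.5 centimorgans.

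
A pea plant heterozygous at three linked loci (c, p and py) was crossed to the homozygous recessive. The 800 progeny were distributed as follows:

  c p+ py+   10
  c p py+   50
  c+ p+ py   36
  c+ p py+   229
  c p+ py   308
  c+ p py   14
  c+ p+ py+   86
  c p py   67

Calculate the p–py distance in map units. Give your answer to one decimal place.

22.1 map units

The two most frequent reciprocal classes, c p+ py and c+ p py+, are the parental types, so the F1 was c p+ py / c+ p py+.
The two rarest classes, c p+ py+ and c+ p py, are the double crossovers. Comparing them with the parentals, only the py allele has switched, so py is the middle locus and the order is p – py – c.
Crossovers in the p–py interval produce the single-crossover classes c p py and c+ p+ py+ (67 + 86 = 153) plus the double crossovers (24).
RF(p–py) = (153 + 24) / 800 = 177/800 = 0.2213 → 22.1 map units.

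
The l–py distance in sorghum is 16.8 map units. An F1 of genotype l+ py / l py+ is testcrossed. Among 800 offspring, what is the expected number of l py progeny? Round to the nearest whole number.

67

A map distance of 16.8 map units corresponds to a recombination frequency of 0.168.
The F1 is l+ py / l py+, so l py is a recombinant gamete class with expected frequency r/2 = 0.168/2 = 0.0840.
Expected number = 0.0840 × 800 = 67.20 ≈ 67.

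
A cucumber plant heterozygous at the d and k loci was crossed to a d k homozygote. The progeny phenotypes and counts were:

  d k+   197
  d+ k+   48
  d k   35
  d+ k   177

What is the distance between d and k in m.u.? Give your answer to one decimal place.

The two most frequent classes, d+ k (177) and d k+ (197), are the parental types, so the F1 was d+ k / d k+.
The recombinant classes are d+ k+ and d k: 48 + 35 = 83.
Recombination frequency = 83/457 = 0.1816 ≈ 18.2%, i.e. 18.2 m.u.

18.2 m.u.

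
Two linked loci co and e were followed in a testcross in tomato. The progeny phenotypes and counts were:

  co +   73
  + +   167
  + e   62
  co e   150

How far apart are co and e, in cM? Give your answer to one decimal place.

The two most frequent classes, + + (167) and co e (150), are the parental types, so the F1 was + + / co e.
The recombinant classes are + e and co +: 62 + 73 = 135.
Recombination frequency = 135/452 = 0.2987 ≈ 29.9%, i.e. 29.9 cM.

29.9 cM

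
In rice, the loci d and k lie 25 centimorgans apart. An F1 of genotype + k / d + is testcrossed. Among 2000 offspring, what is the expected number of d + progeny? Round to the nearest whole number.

750

A map distance of 25 centimorgans corresponds to a recombination frequency of 0.250.
The F1 is + k / d +, so d + is a parental gamete class with expected frequency (1 − r)/2 = 0.750/2 = 0.3750.
Expected number = 0.3750 × 2000 = 750.00 ≈ 750.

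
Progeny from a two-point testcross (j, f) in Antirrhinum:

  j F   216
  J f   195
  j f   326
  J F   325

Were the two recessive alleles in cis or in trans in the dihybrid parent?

The two most frequent classes are J F (325) and j f (326); these are the parental (non-recombinant) types.
So the F1 carried J F on one chromosome and j f on the other — the recessive alleles are on the same chromosome (cis / coupling).

cis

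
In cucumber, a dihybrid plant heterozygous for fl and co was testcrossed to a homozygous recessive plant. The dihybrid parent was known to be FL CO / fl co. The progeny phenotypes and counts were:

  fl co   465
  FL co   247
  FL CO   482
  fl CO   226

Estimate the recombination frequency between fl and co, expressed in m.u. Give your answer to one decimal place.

The recombinant classes are FL co and fl CO: 247 + 226 = 473.
Recombination frequency = 473/1420 = 0.3331 ≈ 33.3%, i.e. 33.3 m.u.

33.3 m.u.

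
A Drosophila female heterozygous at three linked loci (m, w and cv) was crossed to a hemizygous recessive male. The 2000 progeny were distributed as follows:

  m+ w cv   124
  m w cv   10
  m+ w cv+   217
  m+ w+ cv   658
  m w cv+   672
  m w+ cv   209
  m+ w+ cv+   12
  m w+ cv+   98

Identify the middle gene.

The two most frequent reciprocal classes, m+ w+ cv and m w cv+, are the parental types, so the F1 was m+ w+ cv / m w cv+.
The two rarest classes, m+ w+ cv+ and m w cv, are the double crossovers. Comparing them with the parentals, only the cv allele has switched, so cv is the middle locus and the order is w – cv – m.

cv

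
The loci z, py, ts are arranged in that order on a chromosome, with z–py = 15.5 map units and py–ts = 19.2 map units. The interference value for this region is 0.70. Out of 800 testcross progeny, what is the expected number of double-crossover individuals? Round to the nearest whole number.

Map distances give recombination frequencies of 0.155 and 0.192 for the two intervals.
With interference 0.70 (so coincidence = 0.30), expected double-crossover frequency = 0.155 × 0.192 × 0.30 = 0.00893.
Expected number = 0.00893 × 800 = 7.14 ≈ 7.

7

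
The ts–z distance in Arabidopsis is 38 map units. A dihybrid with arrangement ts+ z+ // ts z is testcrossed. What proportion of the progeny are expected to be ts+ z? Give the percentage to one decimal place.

19.0%

A map distance of 38 map units corresponds to a recombination frequency of 0.380.
The F1 is ts+ z+ / ts z, so ts+ z is a recombinant gamete class with expected frequency r/2 = 0.380/2 = 0.1900.
That is 0.1900 = 19.0% of the progeny.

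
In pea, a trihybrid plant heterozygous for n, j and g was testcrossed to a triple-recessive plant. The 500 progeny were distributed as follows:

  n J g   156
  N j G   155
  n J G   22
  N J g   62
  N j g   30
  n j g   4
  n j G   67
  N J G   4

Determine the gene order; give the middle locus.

j

The two most frequent reciprocal classes, n J g and N j G, are the parental types, so the F1 was n J g / N j G.
The two rarest classes, n j g and N J G, are the double crossovers. Comparing them with the parentals, only the j allele has switched, so j is the middle locus and the order is n – j – g.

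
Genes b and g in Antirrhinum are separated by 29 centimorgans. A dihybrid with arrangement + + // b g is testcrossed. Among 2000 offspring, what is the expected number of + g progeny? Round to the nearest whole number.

A map distance of 29 centimorgans corresponds to a recombination frequency of 0.290.
The F1 is + + / b g, so + g is a recombinant gamete class with expected frequency r/2 = 0.290/2 = 0.1450.
Expected number = 0.1450 × 2000 = 290.00 ≈ 290.

290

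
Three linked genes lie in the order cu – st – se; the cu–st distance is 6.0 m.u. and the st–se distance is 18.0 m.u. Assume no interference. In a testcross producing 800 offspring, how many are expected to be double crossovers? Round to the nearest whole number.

Map distances give recombination frequencies of 0.060 and 0.180 for the two intervals.
With no interference, expected double-crossover frequency = 0.060 × 0.180 = 0.01080.
Expected number = 0.01080 × 800 = 8.64 ≈ 9.

9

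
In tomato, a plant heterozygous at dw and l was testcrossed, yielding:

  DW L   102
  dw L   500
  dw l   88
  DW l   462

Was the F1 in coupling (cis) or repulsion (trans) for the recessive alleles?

The two most frequent classes are DW l (462) and dw L (500); these are the parental (non-recombinant) types.
So the F1 carried DW l on one chromosome and dw L on the other — the recessive alleles are on opposite chromosomes (trans / repulsion).

trans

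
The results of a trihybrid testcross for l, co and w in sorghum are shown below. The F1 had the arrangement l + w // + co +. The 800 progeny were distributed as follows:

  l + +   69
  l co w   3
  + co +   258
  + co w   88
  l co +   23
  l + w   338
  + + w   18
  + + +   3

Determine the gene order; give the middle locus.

co

The two rarest classes, l co w and + + +, are the double crossovers. Comparing them with the parentals, only the co allele has switched, so co is the middle locus and the order is l – co – w.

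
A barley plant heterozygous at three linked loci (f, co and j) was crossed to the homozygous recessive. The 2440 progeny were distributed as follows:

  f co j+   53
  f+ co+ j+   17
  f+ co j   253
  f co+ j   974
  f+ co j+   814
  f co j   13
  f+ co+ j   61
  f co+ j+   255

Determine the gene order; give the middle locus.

co

The two most frequent reciprocal classes, f+ co j+ and f co+ j, are the parental types, so the F1 was f+ co j+ / f co+ j.
The two rarest classes, f+ co+ j+ and f co j, are the double crossovers. Comparing them with the parentals, only the co allele has switched, so co is the middle locus and the order is j – co – f.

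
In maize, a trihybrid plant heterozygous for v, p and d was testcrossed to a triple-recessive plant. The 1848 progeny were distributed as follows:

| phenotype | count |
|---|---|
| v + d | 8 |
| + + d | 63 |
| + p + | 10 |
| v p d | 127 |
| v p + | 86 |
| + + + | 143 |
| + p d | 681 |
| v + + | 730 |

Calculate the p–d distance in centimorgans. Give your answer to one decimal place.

The two most frequent reciprocal classes, + p d and v + +, are the parental types, so the F1 was + p d / v + +.
The two rarest classes, + p + and v + d, are the double crossovers. Comparing them with the parentals, only the d allele has switched, so d is the middle locus and the order is p – d – v.
Crossovers in the p–d interval produce the single-crossover classes + + d and v p + (63 + 86 = 149) plus the double crossovers (18).
RF(p–d) = (149 + 18) / 1848 = 167/1848 = 0.0904 → 9.0 centimorgans.

9.0 centimorgans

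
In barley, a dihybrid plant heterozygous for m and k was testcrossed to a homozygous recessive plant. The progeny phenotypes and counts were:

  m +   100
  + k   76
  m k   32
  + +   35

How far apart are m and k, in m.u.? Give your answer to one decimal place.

The two most frequent classes, + k (76) and m + (100), are the parental types, so the F1 was + k / m +.
The recombinant classes are + + and m k: 35 + 32 = 67.
Recombination frequency = 67/243 = 0.2757 ≈ 27.6%, i.e. 27.6 m.u.

27.6 m.u.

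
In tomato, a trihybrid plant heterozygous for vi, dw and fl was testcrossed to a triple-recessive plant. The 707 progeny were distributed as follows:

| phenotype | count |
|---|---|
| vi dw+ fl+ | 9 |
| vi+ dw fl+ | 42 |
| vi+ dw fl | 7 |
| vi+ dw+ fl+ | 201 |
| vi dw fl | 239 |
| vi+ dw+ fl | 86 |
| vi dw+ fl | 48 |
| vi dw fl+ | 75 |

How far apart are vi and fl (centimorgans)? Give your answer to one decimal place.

25.0 centimorgans

The two most frequent reciprocal classes, vi+ dw+ fl+ and vi dw fl, are the parental types, so the F1 was vi+ dw+ fl+ / vi dw fl.
The two rarest classes, vi dw+ fl+ and vi+ dw fl, are the double crossovers. Comparing them with the parentals, only the vi allele has switched, so vi is the middle locus and the order is fl – vi – dw.
Crossovers in the fl–vi interval produce the single-crossover classes vi+ dw+ fl and vi dw fl+ (86 + 75 = 161) plus the double crossovers (16).
RF(fl–vi) = (161 + 16) / 707 = 177/707 = 0.2504 → 25.0 centimorgans.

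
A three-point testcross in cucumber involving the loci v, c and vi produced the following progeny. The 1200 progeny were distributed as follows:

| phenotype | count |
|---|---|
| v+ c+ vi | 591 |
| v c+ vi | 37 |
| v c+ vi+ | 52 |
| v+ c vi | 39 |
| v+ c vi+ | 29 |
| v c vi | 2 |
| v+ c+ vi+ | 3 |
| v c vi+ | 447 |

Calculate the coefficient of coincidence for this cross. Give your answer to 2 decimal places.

The two most frequent reciprocal classes, v c vi+ and v+ c+ vi, are the parental types, so the F1 was v c vi+ / v+ c+ vi.
The two rarest classes, v c vi and v+ c+ vi+, are the double crossovers. Comparing them with the parentals, only the vi allele has switched, so vi is the middle locus and the order is v – vi – c.
v–vi: (66 + 5)/1200 = 0.0592; vi–c: (91 + 5)/1200 = 0.0800.
Expected DCO frequency = 0.0592 × 0.0800 ≈ 0.00474; observed = 5/1200 ≈ 0.00417.
Coefficient of coincidence = 0.00417/0.00474 ≈ 0.88.

0.88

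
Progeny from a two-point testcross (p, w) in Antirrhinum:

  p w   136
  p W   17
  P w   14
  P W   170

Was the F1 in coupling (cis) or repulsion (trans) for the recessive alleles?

The two most frequent classes are P W (170) and p w (136); these are the parental (non-recombinant) types.
So the F1 carried P W on one chromosome and p w on the other — the recessive alleles are on the same chromosome (cis / coupling).

cis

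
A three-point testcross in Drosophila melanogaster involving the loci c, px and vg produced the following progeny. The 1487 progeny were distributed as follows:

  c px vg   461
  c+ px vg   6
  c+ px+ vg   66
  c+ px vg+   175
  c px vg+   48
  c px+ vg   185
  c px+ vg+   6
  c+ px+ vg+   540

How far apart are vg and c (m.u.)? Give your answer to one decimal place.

8.5 m.u.

The two most frequent reciprocal classes, c+ px+ vg+ and c px vg, are the parental types, so the F1 was c+ px+ vg+ / c px vg.
The two rarest classes, c px+ vg+ and c+ px vg, are the double crossovers. Comparing them with the parentals, only the c allele has switched, so c is the middle locus and the order is vg – c – px.
Crossovers in the vg–c interval produce the single-crossover classes c+ px+ vg and c px vg+ (66 + 48 = 114) plus the double crossovers (12).
RF(vg–c) = (114 + 12) / 1487 = 126/1487 = 0.0847 → 8.5 m.u.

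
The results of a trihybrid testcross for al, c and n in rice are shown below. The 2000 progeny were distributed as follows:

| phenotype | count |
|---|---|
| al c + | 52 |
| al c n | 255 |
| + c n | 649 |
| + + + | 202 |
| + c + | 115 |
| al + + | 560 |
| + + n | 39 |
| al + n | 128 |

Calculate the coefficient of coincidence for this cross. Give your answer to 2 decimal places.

0.99

The two most frequent reciprocal classes, + c n and al + +, are the parental types, so the F1 was + c n / al + +.
The two rarest classes, + + n and al c +, are the double crossovers. Comparing them with the parentals, only the c allele has switched, so c is the middle locus and the order is al – c – n.
al–c: (457 + 91)/2000 = 0.2740; c–n: (243 + 91)/2000 = 0.1670.
Expected DCO frequency = 0.2740 × 0.1670 ≈ 0.04576; observed = 91/2000 ≈ 0.04550.
Coefficient of coincidence = 0.04550/0.04576 ≈ 0.99.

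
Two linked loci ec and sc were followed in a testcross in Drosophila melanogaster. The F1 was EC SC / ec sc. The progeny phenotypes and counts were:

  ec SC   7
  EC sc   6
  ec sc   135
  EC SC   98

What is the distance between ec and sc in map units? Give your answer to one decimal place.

The recombinant classes are EC sc and ec SC: 6 + 7 = 13.
Recombination frequency = 13/246 = 0.0528 ≈ 5.3%, i.e. 5.3 map units.

5.3 map units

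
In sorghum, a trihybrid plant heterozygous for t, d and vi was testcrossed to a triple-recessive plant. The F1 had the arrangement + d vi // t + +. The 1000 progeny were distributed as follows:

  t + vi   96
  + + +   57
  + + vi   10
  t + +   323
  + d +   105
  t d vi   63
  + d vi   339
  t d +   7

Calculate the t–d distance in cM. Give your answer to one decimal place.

13.7 cM

The two rarest classes, + + vi and t d +, are the double crossovers. Comparing them with the parentals, only the d allele has switched, so d is the middle locus and the order is t – d – vi.
Crossovers in the t–d interval produce the single-crossover classes t d vi and + + + (63 + 57 = 120) plus the double crossovers (17).
RF(t–d) = (120 + 17) / 1000 = 137/1000 = 0.1370 → 13.7 cM.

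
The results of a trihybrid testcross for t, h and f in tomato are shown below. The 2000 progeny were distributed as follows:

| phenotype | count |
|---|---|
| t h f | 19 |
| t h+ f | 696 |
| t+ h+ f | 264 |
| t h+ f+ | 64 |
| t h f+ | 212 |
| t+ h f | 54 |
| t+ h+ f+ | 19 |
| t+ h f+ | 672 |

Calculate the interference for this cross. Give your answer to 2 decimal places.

The two most frequent reciprocal classes, t+ h f+ and t h+ f, are the parental types, so the F1 was t+ h f+ / t h+ f.
The two rarest classes, t+ h+ f+ and t h f, are the double crossovers. Comparing them with the parentals, only the h allele has switched, so h is the middle locus and the order is f – h – t.
f–h: (118 + 38)/2000 = 0.0780; h–t: (476 + 38)/2000 = 0.2570.
Expected DCO frequency = 0.0780 × 0.2570 ≈ 0.02005; observed = 38/2000 ≈ 0.01900.
Coefficient of coincidence = 0.01900/0.02005 ≈ 0.95; interference = 1 − 0.95 = 0.05.

0.05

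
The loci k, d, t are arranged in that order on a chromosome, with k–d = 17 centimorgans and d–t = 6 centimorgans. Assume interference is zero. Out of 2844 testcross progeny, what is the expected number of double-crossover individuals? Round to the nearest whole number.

29

Map distances give recombination frequencies of 0.170 and 0.060 for the two intervals.
With no interference, expected double-crossover frequency = 0.170 × 0.060 = 0.01020.
Expected number = 0.01020 × 2844 = 29.01 ≈ 29.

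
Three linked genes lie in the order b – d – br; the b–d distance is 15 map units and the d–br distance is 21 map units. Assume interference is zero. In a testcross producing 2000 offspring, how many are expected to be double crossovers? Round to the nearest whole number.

Map distances give recombination frequencies of 0.150 and 0.210 for the two intervals.
With no interference, expected double-crossover frequency = 0.150 × 0.210 = 0.03150.
Expected number = 0.03150 × 2000 = 63.00 ≈ 63.

63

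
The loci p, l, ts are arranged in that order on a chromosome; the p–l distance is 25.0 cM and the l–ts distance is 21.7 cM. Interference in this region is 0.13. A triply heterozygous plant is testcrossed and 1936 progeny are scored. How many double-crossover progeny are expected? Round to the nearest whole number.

91

Map distances give recombination frequencies of 0.250 and 0.217 for the two intervals.
With interference 0.13 (so coincidence = 0.87), expected double-crossover frequency = 0.250 × 0.217 × 0.87 = 0.04720.
Expected number = 0.04720 × 1936 = 91.37 ≈ 91.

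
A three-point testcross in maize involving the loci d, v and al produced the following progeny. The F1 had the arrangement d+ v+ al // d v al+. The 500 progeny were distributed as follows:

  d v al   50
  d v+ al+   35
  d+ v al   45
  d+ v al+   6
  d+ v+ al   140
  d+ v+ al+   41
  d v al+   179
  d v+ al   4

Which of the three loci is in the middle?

The two rarest classes, d v+ al and d+ v al+, are the double crossovers. Comparing them with the parentals, only the d allele has switched, so d is the middle locus and the order is al – d – v.

d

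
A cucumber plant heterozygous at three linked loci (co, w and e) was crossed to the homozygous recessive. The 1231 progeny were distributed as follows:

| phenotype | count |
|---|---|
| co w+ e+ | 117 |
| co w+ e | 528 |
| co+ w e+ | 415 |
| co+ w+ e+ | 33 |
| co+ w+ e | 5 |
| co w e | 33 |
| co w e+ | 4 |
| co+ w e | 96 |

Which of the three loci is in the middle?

co

The two most frequent reciprocal classes, co+ w e+ and co w+ e, are the parental types, so the F1 was co+ w e+ / co w+ e.
The two rarest classes, co w e+ and co+ w+ e, are the double crossovers. Comparing them with the parentals, only the co allele has switched, so co is the middle locus and the order is e – co – w.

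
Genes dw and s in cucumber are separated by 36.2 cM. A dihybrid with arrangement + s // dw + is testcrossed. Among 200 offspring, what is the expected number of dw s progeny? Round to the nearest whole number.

36

A map distance of 36.2 cM corresponds to a recombination frequency of 0.362.
The F1 is + s / dw +, so dw s is a recombinant gamete class with expected frequency r/2 = 0.362/2 = 0.1810.
Expected number = 0.1810 × 200 = 36.20 ≈ 36.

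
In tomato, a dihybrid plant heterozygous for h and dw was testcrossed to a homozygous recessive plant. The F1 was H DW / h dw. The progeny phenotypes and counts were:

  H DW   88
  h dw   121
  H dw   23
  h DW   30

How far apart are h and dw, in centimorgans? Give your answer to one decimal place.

20.2 centimorgans

The recombinant classes are H dw and h DW: 23 + 30 = 53.
Recombination frequency = 53/262 = 0.2023 ≈ 20.2%, i.e. 20.2 centimorgans.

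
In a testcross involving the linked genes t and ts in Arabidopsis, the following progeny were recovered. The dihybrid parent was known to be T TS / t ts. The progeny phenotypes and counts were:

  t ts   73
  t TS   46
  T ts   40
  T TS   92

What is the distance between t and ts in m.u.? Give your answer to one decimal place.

34.3 m.u.

The recombinant classes are T ts and t TS: 40 + 46 = 86.
Recombination frequency = 86/251 = 0.3426 ≈ 34.3%, i.e. 34.3 m.u.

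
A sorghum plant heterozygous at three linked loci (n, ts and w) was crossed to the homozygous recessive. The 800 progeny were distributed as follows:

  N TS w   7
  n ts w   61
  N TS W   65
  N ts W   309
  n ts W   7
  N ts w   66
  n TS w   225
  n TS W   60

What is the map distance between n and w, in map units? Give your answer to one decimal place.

The two most frequent reciprocal classes, N ts W and n TS w, are the parental types, so the F1 was N ts W / n TS w.
The two rarest classes, n ts W and N TS w, are the double crossovers. Comparing them with the parentals, only the n allele has switched, so n is the middle locus and the order is w – n – ts.
Crossovers in the w–n interval produce the single-crossover classes N ts w and n TS W (66 + 60 = 126) plus the double crossovers (14).
RF(w–n) = (126 + 14) / 800 = 140/800 = 0.1750 → 17.5 map units.

17.5 map units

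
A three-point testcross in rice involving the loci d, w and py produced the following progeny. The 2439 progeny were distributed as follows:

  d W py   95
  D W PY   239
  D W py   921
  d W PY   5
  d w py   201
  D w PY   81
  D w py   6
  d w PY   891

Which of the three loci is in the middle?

The two most frequent reciprocal classes, D W py and d w PY, are the parental types, so the F1 was D W py / d w PY.
The two rarest classes, D w py and d W PY, are the double crossovers. Comparing them with the parentals, only the w allele has switched, so w is the middle locus and the order is d – w – py.

w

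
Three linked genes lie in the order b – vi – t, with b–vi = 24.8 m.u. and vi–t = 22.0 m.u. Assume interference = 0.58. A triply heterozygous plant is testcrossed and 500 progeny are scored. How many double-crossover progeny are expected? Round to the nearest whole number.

11

Map distances give recombination frequencies of 0.248 and 0.220 for the two intervals.
With interference 0.58 (so coincidence = 0.42), expected double-crossover frequency = 0.248 × 0.220 × 0.42 = 0.02292.
Expected number = 0.02292 × 500 = 11.46 ≈ 11.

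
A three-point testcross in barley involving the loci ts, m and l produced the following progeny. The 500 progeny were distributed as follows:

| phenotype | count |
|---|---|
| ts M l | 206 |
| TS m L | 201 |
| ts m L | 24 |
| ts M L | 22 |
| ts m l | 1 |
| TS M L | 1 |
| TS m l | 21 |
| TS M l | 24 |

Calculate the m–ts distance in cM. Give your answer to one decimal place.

10.0 cM

The two most frequent reciprocal classes, ts M l and TS m L, are the parental types, so the F1 was ts M l / TS m L.
The two rarest classes, ts m l and TS M L, are the double crossovers. Comparing them with the parentals, only the m allele has switched, so m is the middle locus and the order is ts – m – l.
Crossovers in the ts–m interval produce the single-crossover classes TS M l and ts m L (24 + 24 = 48) plus the double crossovers (2).
RF(ts–m) = (48 + 2) / 500 = 50/500 = 0.1000 → 10.0 cM.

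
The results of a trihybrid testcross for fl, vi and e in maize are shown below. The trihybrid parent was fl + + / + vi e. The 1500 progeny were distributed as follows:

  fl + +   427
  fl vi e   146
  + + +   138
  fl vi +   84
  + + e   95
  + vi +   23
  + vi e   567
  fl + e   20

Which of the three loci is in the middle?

e

The two rarest classes, fl + e and + vi +, are the double crossovers. Comparing them with the parentals, only the e allele has switched, so e is the middle locus and the order is fl – e – vi.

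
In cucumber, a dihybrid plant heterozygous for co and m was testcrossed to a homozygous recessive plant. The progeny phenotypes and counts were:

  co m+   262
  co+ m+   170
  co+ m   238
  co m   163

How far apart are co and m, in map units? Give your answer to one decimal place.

40.0 map units

The two most frequent classes, co+ m (238) and co m+ (262), are the parental types, so the F1 was co+ m / co m+.
The recombinant classes are co+ m+ and co m: 170 + 163 = 333.
Recombination frequency = 333/833 = 0.3998 ≈ 40.0%, i.e. 40.0 map units.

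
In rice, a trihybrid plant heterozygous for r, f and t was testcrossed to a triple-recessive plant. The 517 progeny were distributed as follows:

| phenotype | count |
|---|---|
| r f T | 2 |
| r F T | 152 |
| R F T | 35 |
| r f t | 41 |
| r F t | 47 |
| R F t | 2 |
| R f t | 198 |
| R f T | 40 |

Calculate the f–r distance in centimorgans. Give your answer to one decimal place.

The two most frequent reciprocal classes, r F T and R f t, are the parental types, so the F1 was r F T / R f t.
The two rarest classes, r f T and R F t, are the double crossovers. Comparing them with the parentals, only the f allele has switched, so f is the middle locus and the order is t – f – r.
Crossovers in the f–r interval produce the single-crossover classes R F T and r f t (35 + 41 = 76) plus the double crossovers (4).
RF(f–r) = (76 + 4) / 517 = 80/517 = 0.1547 → 15.5 centimorgans.

15.5 centimorgans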